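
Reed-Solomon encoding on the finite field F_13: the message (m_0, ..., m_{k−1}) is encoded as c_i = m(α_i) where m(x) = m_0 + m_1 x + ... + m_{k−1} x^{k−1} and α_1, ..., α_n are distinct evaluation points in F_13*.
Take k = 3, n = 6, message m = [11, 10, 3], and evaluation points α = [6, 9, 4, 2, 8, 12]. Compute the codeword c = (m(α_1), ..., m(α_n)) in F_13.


c = [10, 6, 8, 4, 10, 4]

Message polynomial: m(x) = 11 + 10·x + 3·x^2 (mod 13).
For each evaluation point α_i, compute m(α_i) mod 13:
  α_1 = 6: Horner steps 3 → 2 → 10, so m(6) = 10.
  α_2 = 9: Horner steps 3 → 11 → 6, so m(9) = 6.
  α_3 = 4: Horner steps 3 → 9 → 8, so m(4) = 8.
  α_4 = 2: Horner steps 3 → 3 → 4, so m(2) = 4.
  α_5 = 8: Horner steps 3 → 8 → 10, so m(8) = 10.
  α_6 = 12: Horner steps 3 → 7 → 4, so m(12) = 4.
Codeword c = [10, 6, 8, 4, 10, 4] ∈ F_13^6.


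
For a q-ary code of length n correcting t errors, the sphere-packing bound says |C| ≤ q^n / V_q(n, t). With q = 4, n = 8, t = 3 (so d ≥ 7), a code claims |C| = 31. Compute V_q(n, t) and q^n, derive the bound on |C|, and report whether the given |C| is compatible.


V_q(n, t) = 1789, q^n = 65536, Hamming bound = 36, |C| = 31 ≤ bound (satisfied).

Step 1: Compute V_q(n, t) = Σ_{j=0}^3 C(n, j) (q−1)^j.
  j = 0: C(8,0)·(3)^0 = 1·1 = 1.
  j = 1: C(8,1)·(3)^1 = 8·3 = 24.
  j = 2: C(8,2)·(3)^2 = 28·9 = 252.
  j = 3: C(8,3)·(3)^3 = 56·27 = 1512.
  V_q(n, t) = 1 + 24 + 252 + 1512 = 1789.
Step 2: q^n = 4^8 = 65536.
Step 3: Hamming bound ⌊q^n / V_q(n,t)⌋ = ⌊65536/1789⌋ = 36.
Step 4: Compare |C| = 31 to 36: satisfied.
The claimed |C| lies below the Hamming bound.


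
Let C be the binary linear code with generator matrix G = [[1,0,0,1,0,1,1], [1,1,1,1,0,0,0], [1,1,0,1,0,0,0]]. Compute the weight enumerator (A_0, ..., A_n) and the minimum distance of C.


Weight distribution: A_0 = 1, A_1 = 1, A_3 = 2, A_4 = 3, A_5 = 1. Minimum distance d = 1.

Enumerate all 2^3 = 8 messages m ∈ F_2^3.
For each, compute codeword c = mG in F_2^7, then tally its weight.
  m = 000 → c = 0000000, weight = 0.
  m = 100 → c = 1001011, weight = 4.
  m = 010 → c = 1111000, weight = 4.
  m = 110 → c = 0110011, weight = 4.
  m = 001 → c = 1101000, weight = 3.
  m = 101 → c = 0100011, weight = 3.
  m = 011 → c = 0010000, weight = 1.
  m = 111 → c = 1011011, weight = 5.
Tally weights:
  weight 0: 1 codewords.
  weight 1: 1 codewords.
  weight 3: 2 codewords.
  weight 4: 3 codewords.
  weight 5: 1 codewords.
Minimum distance d = smallest w > 0 with A_w > 0 = 1.
Sanity: Σ A_w = 8 = 2^3 = 8 ✓.


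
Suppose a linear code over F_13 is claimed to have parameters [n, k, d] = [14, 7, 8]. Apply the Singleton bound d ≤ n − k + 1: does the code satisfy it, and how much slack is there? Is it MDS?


Singleton RHS = n − k + 1 = 8, slack = 0, bound satisfied, MDS.

Singleton bound: d ≤ n − k + 1.
Here n = 14, k = 7, so n − k + 1 = 8.
Given d = 8, check d ≤ 8: YES.
Slack = (n − k + 1) − d = 0.
The code is MDS (slack = 0).
Description: the claimed parameters are [14, 7, 8]_13; such a code would be MDS (meets Singleton bound).


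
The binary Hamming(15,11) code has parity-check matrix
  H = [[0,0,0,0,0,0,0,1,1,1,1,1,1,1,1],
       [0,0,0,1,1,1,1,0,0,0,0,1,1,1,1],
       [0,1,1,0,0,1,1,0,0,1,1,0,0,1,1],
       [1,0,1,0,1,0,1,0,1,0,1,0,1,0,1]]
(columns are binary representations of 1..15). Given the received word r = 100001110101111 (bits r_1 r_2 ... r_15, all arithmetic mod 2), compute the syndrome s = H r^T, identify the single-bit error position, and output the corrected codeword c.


s = (0, 0, 1, 0)^T, error position = 2, corrected codeword c = 110001110101111

Compute s = H r^T mod 2 one row at a time:
  s_1 = 1 + 0 + 1 + 0 + 1 + 1 + 1 + 1 = 6 ≡ 0 (mod 2).
  s_2 = 0 + 0 + 1 + 1 + 1 + 1 + 1 + 1 = 6 ≡ 0 (mod 2).
  s_3 = 0 + 0 + 1 + 1 + 1 + 0 + 1 + 1 = 5 ≡ 1 (mod 2).
  s_4 = 1 + 0 + 0 + 1 + 0 + 0 + 1 + 1 = 4 ≡ 0 (mod 2).
s = (0, 0, 1, 0)^T — this equals column 2 of H (binary 0010), so error is at position 2.
Correct: flip bit 2 of r = 100001110101111 to get c = 110001110101111.


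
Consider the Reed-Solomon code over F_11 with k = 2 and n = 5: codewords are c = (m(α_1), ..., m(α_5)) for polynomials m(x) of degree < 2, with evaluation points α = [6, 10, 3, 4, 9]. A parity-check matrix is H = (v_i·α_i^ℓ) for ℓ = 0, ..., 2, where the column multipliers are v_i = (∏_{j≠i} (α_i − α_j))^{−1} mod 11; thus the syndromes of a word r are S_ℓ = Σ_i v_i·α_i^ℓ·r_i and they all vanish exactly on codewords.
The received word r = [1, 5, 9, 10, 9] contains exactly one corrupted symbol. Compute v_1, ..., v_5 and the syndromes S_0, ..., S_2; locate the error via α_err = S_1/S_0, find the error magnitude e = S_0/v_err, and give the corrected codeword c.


S = (3, 5, 1), error at position 5, error magnitude e = 5, c = [1, 5, 9, 10, 4].

Step 1: column multipliers v_i = (∏_{j≠i}(α_i − α_j))^{−1} mod 11.
  i = 1 (α = 6): (6−10)(6−3)(6−4)(6−9) = (−4)·3·2·(−3) = 72 ≡ 6, so v_1 = 6^{−1} = 2 (mod 11).
  i = 2 (α = 10): (10−6)(10−3)(10−4)(10−9) = 4·7·6·1 = 168 ≡ 3, so v_2 = 3^{−1} = 4 (mod 11).
  i = 3 (α = 3): (3−6)(3−10)(3−4)(3−9) = (−3)·(−7)·(−1)·(−6) = 126 ≡ 5, so v_3 = 5^{−1} = 9 (mod 11).
  i = 4 (α = 4): (4−6)(4−10)(4−3)(4−9) = (−2)·(−6)·1·(−5) = −60 ≡ 6, so v_4 = 6^{−1} = 2 (mod 11).
  i = 5 (α = 9): (9−6)(9−10)(9−3)(9−4) = 3·(−1)·6·5 = −90 ≡ 9, so v_5 = 9^{−1} = 5 (mod 11).
  v = [2, 4, 9, 2, 5].
Step 2: syndromes of r = [1, 5, 9, 10, 9] (all sums mod 11).
  S_0 = Σ v_i r_i = 2·1 + 4·5 + 9·9 + 2·10 + 5·9 = 168 ≡ 3.
  S_1 = Σ v_i α_i r_i = 2·6·1 + 4·10·5 + 9·3·9 + 2·4·10 + 5·9·9 = 940 ≡ 5.
  α_i^2 mod 11 = [3, 1, 9, 5, 4].
  S_2 = Σ v_i α_i^2 r_i = 2·3·1 + 4·1·5 + 9·9·9 + 2·5·10 + 5·4·9 = 1035 ≡ 1.
  S = (3, 5, 1) ≠ 0, so r is not a codeword (an error is present).
Step 3: locate the error. For a single error e at position i, S_ℓ = v_i·e·α_i^ℓ, so α_err = S_1/S_0.
  S_0^{−1} = 3^{−1} = 4 (mod 11), so α_err = 5·4 = 20 ≡ 9 = α_5. Error position i = 5.
  Consistency check: S_2/S_1 = 1·9 = 9 ≡ 9 = α_err ✓ (single-error assumption holds).
Step 4: error magnitude e = S_0/v_5 = S_0·∏_{j≠5}(α_5 − α_j) = 3·9 = 27 ≡ 5 (mod 11).
Step 5: correct position 5: c_5 = r_5 − e = 9 − 5 ≡ 4 (mod 11). Hence c = [1, 5, 9, 10, 4].
  Check: interpolating c through the α_i gives m(x) = 6 + 1·x (degree < 2) with m(α_i) = c_i for every i, so c is indeed a codeword.


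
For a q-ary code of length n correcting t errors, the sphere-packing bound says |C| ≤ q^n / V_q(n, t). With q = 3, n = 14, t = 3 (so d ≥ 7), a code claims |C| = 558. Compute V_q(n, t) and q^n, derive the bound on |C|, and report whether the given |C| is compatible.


V_q(n, t) = 3305, q^n = 4782969, Hamming bound = 1447, |C| = 558 ≤ bound (satisfied).

Step 1: Compute V_q(n, t) = Σ_{j=0}^3 C(n, j) (q−1)^j.
  j = 0: C(14,0)·(2)^0 = 1·1 = 1.
  j = 1: C(14,1)·(2)^1 = 14·2 = 28.
  j = 2: C(14,2)·(2)^2 = 91·4 = 364.
  j = 3: C(14,3)·(2)^3 = 364·8 = 2912.
  V_q(n, t) = 1 + 28 + 364 + 2912 = 3305.
Step 2: q^n = 3^14 = 4782969.
Step 3: Hamming bound ⌊q^n / V_q(n,t)⌋ = ⌊4782969/3305⌋ = 1447.
Step 4: Compare |C| = 558 to 1447: satisfied.
The claimed |C| lies below the Hamming bound.


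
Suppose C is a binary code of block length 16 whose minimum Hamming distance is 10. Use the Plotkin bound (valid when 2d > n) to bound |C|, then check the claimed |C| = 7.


Plotkin bound M ≤ 4; given |C| = 7 > bound (violated).

Check applicability: 2d = 20, n = 16.
2d − n = 4 > 0, so Plotkin applies.
Compute d/(2d−n) = 10/4 ≈ 2.5000.
⌊d/(2d−n)⌋ = 2.
Plotkin bound: M ≤ 2·2 = 4.
Given |C| = 7, check: VIOLATED.
This |C| is above the Plotkin bound, so no binary code with n = 16, d = 10 and 7 codewords exists.


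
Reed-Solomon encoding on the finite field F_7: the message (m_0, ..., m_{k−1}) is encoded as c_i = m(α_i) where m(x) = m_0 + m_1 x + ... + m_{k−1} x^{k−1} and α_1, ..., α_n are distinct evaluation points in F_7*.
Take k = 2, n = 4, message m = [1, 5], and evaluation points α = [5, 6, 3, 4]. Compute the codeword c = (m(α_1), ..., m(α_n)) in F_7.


c = [5, 3, 2, 0]

Message polynomial: m(x) = 1 + 5·x (mod 7).
For each evaluation point α_i, compute m(α_i) mod 7:
  α_1 = 5: Horner steps 5 → 5, so m(5) = 5.
  α_2 = 6: Horner steps 5 → 3, so m(6) = 3.
  α_3 = 3: Horner steps 5 → 2, so m(3) = 2.
  α_4 = 4: Horner steps 5 → 0, so m(4) = 0.
Codeword c = [5, 3, 2, 0] ∈ F_7^4.


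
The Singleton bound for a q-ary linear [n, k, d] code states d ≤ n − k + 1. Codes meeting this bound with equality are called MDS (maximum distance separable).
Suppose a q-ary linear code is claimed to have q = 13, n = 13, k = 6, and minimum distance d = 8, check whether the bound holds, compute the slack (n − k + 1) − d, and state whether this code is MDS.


Singleton RHS = n − k + 1 = 8, slack = 0, bound satisfied, MDS.

Singleton bound: d ≤ n − k + 1.
Here n = 13, k = 6, so n − k + 1 = 8.
Given d = 8, check d ≤ 8: YES.
Slack = (n − k + 1) − d = 0.
The code is MDS (slack = 0).
Description: the claimed parameters are [13, 6, 8]_13; such a code would be MDS (meets Singleton bound).


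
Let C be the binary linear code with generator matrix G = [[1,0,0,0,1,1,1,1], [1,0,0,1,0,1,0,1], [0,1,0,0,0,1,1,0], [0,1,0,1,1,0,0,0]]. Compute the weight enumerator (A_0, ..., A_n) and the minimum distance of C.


Weight distribution: A_0 = 1, A_1 = 1, A_2 = 1, A_3 = 4, A_4 = 5, A_5 = 3, A_6 = 1. Minimum distance d = 1.

Enumerate all 2^4 = 16 messages m ∈ F_2^4.
For each, compute codeword c = mG in F_2^8, then tally its weight.
  m = 0000 → c = 00000000, weight = 0.
  m = 1000 → c = 10001111, weight = 5.
  m = 0100 → c = 10010101, weight = 4.
  m = 1100 → c = 00011010, weight = 3.
  m = 0010 → c = 01000110, weight = 3.
  m = 1010 → c = 11001001, weight = 4.
  m = 0110 → c = 11010011, weight = 5.
  m = 1110 → c = 01011100, weight = 4.
  m = 0001 → c = 01011000, weight = 3.
  m = 1001 → c = 11010111, weight = 6.
  m = 0101 → c = 11001101, weight = 5.
  m = 1101 → c = 01000010, weight = 2.
  m = 0011 → c = 00011110, weight = 4.
  m = 1011 → c = 10010001, weight = 3.
  m = 0111 → c = 10001011, weight = 4.
  m = 1111 → c = 00000100, weight = 1.
Tally weights:
  weight 0: 1 codewords.
  weight 1: 1 codewords.
  weight 2: 1 codewords.
  weight 3: 4 codewords.
  weight 4: 5 codewords.
  weight 5: 3 codewords.
  weight 6: 1 codewords.
Minimum distance d = smallest w > 0 with A_w > 0 = 1.
Sanity: Σ A_w = 16 = 2^4 = 16 ✓.


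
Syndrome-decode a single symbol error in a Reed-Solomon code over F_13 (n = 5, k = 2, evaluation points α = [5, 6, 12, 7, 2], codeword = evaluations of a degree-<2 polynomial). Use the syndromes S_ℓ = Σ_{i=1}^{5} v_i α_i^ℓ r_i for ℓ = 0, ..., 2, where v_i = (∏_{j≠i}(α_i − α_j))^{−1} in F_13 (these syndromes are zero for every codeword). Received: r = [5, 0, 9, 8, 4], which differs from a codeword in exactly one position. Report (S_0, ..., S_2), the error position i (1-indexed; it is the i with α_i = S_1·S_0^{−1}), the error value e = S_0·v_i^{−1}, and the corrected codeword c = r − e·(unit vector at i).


S = (5, 10, 7), error at position 5, error magnitude e = 10, c = [5, 0, 9, 8, 7].

Step 1: column multipliers v_i = (∏_{j≠i}(α_i − α_j))^{−1} mod 13.
  i = 1 (α = 5): (5−6)(5−12)(5−7)(5−2) = (−1)·(−7)·(−2)·3 = −42 ≡ 10, so v_1 = 10^{−1} = 4 (mod 13).
  i = 2 (α = 6): (6−5)(6−12)(6−7)(6−2) = 1·(−6)·(−1)·4 = 24 ≡ 11, so v_2 = 11^{−1} = 6 (mod 13).
  i = 3 (α = 12): (12−5)(12−6)(12−7)(12−2) = 7·6·5·10 = 2100 ≡ 7, so v_3 = 7^{−1} = 2 (mod 13).
  i = 4 (α = 7): (7−5)(7−6)(7−12)(7−2) = 2·1·(−5)·5 = −50 ≡ 2, so v_4 = 2^{−1} = 7 (mod 13).
  i = 5 (α = 2): (2−5)(2−6)(2−12)(2−7) = (−3)·(−4)·(−10)·(−5) = 600 ≡ 2, so v_5 = 2^{−1} = 7 (mod 13).
  v = [4, 6, 2, 7, 7].
Step 2: syndromes of r = [5, 0, 9, 8, 4] (all sums mod 13).
  S_0 = Σ v_i r_i = 4·5 + 6·0 + 2·9 + 7·8 + 7·4 = 122 ≡ 5.
  S_1 = Σ v_i α_i r_i = 4·5·5 + 6·6·0 + 2·12·9 + 7·7·8 + 7·2·4 = 764 ≡ 10.
  α_i^2 mod 13 = [12, 10, 1, 10, 4].
  S_2 = Σ v_i α_i^2 r_i = 4·12·5 + 6·10·0 + 2·1·9 + 7·10·8 + 7·4·4 = 930 ≡ 7.
  S = (5, 10, 7) ≠ 0, so r is not a codeword (an error is present).
Step 3: locate the error. For a single error e at position i, S_ℓ = v_i·e·α_i^ℓ, so α_err = S_1/S_0.
  S_0^{−1} = 5^{−1} = 8 (mod 13), so α_err = 10·8 = 80 ≡ 2 = α_5. Error position i = 5.
  Consistency check: S_2/S_1 = 7·4 = 28 ≡ 2 = α_err ✓ (single-error assumption holds).
Step 4: error magnitude e = S_0/v_5 = S_0·∏_{j≠5}(α_5 − α_j) = 5·2 = 10 ≡ 10 (mod 13).
Step 5: correct position 5: c_5 = r_5 − e = 4 − 10 ≡ 7 (mod 13). Hence c = [5, 0, 9, 8, 7].
  Check: interpolating c through the α_i gives m(x) = 4 + 8·x (degree < 2) with m(α_i) = c_i for every i, so c is indeed a codeword.


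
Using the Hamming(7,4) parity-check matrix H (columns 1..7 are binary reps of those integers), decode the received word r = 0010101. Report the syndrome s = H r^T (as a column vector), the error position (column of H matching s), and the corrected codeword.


s = (0, 0, 1)^T, error position = 1, corrected codeword c = 1010101

Compute s = H r^T mod 2 one row at a time:
  s_1 = 0 + 1 + 0 + 1 = 2 ≡ 0 (mod 2).
  s_2 = 0 + 1 + 0 + 1 = 2 ≡ 0 (mod 2).
  s_3 = 0 + 1 + 1 + 1 = 3 ≡ 1 (mod 2).
s = (0, 0, 1)^T — this equals column 1 of H (binary 001), so error is at position 1.
Correct: flip bit 1 of r = 0010101 to get c = 1010101.


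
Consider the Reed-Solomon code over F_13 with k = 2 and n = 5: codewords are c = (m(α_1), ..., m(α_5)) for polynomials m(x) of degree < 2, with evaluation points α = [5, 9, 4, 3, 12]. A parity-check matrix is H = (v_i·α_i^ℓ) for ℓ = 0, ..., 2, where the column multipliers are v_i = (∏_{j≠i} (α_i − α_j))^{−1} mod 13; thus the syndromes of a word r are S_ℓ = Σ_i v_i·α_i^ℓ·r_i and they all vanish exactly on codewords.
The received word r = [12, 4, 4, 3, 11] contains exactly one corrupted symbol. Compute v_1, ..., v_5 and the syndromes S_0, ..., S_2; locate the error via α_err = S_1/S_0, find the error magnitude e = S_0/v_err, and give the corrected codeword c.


S = (10, 1, 4), error at position 3, error magnitude e = 3, c = [12, 4, 1, 3, 11].

Step 1: column multipliers v_i = (∏_{j≠i}(α_i − α_j))^{−1} mod 13.
  i = 1 (α = 5): (5−9)(5−4)(5−3)(5−12) = (−4)·1·2·(−7) = 56 ≡ 4, so v_1 = 4^{−1} = 10 (mod 13).
  i = 2 (α = 9): (9−5)(9−4)(9−3)(9−12) = 4·5·6·(−3) = −360 ≡ 4, so v_2 = 4^{−1} = 10 (mod 13).
  i = 3 (α = 4): (4−5)(4−9)(4−3)(4−12) = (−1)·(−5)·1·(−8) = −40 ≡ 12, so v_3 = 12^{−1} = 12 (mod 13).
  i = 4 (α = 3): (3−5)(3−9)(3−4)(3−12) = (−2)·(−6)·(−1)·(−9) = 108 ≡ 4, so v_4 = 4^{−1} = 10 (mod 13).
  i = 5 (α = 12): (12−5)(12−9)(12−4)(12−3) = 7·3·8·9 = 1512 ≡ 4, so v_5 = 4^{−1} = 10 (mod 13).
  v = [10, 10, 12, 10, 10].
Step 2: syndromes of r = [12, 4, 4, 3, 11] (all sums mod 13).
  S_0 = Σ v_i r_i = 10·12 + 10·4 + 12·4 + 10·3 + 10·11 = 348 ≡ 10.
  S_1 = Σ v_i α_i r_i = 10·5·12 + 10·9·4 + 12·4·4 + 10·3·3 + 10·12·11 = 2562 ≡ 1.
  α_i^2 mod 13 = [12, 3, 3, 9, 1].
  S_2 = Σ v_i α_i^2 r_i = 10·12·12 + 10·3·4 + 12·3·4 + 10·9·3 + 10·1·11 = 2084 ≡ 4.
  S = (10, 1, 4) ≠ 0, so r is not a codeword (an error is present).
Step 3: locate the error. For a single error e at position i, S_ℓ = v_i·e·α_i^ℓ, so α_err = S_1/S_0.
  S_0^{−1} = 10^{−1} = 4 (mod 13), so α_err = 1·4 = 4 ≡ 4 = α_3. Error position i = 3.
  Consistency check: S_2/S_1 = 4·1 = 4 ≡ 4 = α_err ✓ (single-error assumption holds).
Step 4: error magnitude e = S_0/v_3 = S_0·∏_{j≠3}(α_3 − α_j) = 10·12 = 120 ≡ 3 (mod 13).
Step 5: correct position 3: c_3 = r_3 − e = 4 − 3 ≡ 1 (mod 13). Hence c = [12, 4, 1, 3, 11].
  Check: interpolating c through the α_i gives m(x) = 9 + 11·x (degree < 2) with m(α_i) = c_i for every i, so c is indeed a codeword.


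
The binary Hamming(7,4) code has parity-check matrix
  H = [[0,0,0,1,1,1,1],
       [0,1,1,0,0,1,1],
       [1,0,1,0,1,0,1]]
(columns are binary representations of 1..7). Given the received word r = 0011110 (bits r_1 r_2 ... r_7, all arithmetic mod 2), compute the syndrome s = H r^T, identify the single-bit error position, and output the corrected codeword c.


s = (1, 0, 0)^T, error position = 4, corrected codeword c = 0010110

Compute s = H r^T mod 2 one row at a time:
  s_1 = 1 + 1 + 1 + 0 = 3 ≡ 1 (mod 2).
  s_2 = 0 + 1 + 1 + 0 = 2 ≡ 0 (mod 2).
  s_3 = 0 + 1 + 1 + 0 = 2 ≡ 0 (mod 2).
s = (1, 0, 0)^T — this equals column 4 of H (binary 100), so error is at position 4.
Correct: flip bit 4 of r = 0011110 to get c = 0010110.


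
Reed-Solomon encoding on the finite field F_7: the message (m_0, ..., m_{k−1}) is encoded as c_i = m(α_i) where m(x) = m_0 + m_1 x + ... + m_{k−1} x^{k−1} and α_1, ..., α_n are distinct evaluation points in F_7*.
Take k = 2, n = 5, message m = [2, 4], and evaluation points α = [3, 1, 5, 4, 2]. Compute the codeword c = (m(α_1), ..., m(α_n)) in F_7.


c = [0, 6, 1, 4, 3]

Message polynomial: m(x) = 2 + 4·x (mod 7).
For each evaluation point α_i, compute m(α_i) mod 7:
  α_1 = 3: Horner steps 4 → 0, so m(3) = 0.
  α_2 = 1: Horner steps 4 → 6, so m(1) = 6.
  α_3 = 5: Horner steps 4 → 1, so m(5) = 1.
  α_4 = 4: Horner steps 4 → 4, so m(4) = 4.
  α_5 = 2: Horner steps 4 → 3, so m(2) = 3.
Codeword c = [0, 6, 1, 4, 3] ∈ F_7^5.


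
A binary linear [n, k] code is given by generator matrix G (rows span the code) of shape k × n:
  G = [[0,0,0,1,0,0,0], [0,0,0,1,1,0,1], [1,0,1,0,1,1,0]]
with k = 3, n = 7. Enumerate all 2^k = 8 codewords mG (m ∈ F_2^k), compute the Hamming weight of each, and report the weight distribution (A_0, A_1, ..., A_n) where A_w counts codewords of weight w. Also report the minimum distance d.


Weight distribution: A_0 = 1, A_1 = 1, A_2 = 1, A_3 = 1, A_4 = 2, A_5 = 2. Minimum distance d = 1.

Enumerate all 2^3 = 8 messages m ∈ F_2^3.
For each, compute codeword c = mG in F_2^7, then tally its weight.
  m = 000 → c = 0000000, weight = 0.
  m = 100 → c = 0001000, weight = 1.
  m = 010 → c = 0001101, weight = 3.
  m = 110 → c = 0000101, weight = 2.
  m = 001 → c = 1010110, weight = 4.
  m = 101 → c = 1011110, weight = 5.
  m = 011 → c = 1011011, weight = 5.
  m = 111 → c = 1010011, weight = 4.
Tally weights:
  weight 0: 1 codewords.
  weight 1: 1 codewords.
  weight 2: 1 codewords.
  weight 3: 1 codewords.
  weight 4: 2 codewords.
  weight 5: 2 codewords.
Minimum distance d = smallest w > 0 with A_w > 0 = 1.
Sanity: Σ A_w = 8 = 2^3 = 8 ✓.


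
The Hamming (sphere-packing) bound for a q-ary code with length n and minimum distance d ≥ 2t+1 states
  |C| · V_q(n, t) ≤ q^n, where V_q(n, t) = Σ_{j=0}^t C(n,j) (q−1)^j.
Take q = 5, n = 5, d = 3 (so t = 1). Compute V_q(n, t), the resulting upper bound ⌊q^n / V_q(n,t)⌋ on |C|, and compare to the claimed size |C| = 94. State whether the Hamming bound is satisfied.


V_q(n, t) = 21, q^n = 3125, Hamming bound = 148, |C| = 94 ≤ bound (satisfied).

Step 1: Compute V_q(n, t) = Σ_{j=0}^1 C(n, j) (q−1)^j.
  j = 0: C(5,0)·(4)^0 = 1·1 = 1.
  j = 1: C(5,1)·(4)^1 = 5·4 = 20.
  V_q(n, t) = 1 + 20 = 21.
Step 2: q^n = 5^5 = 3125.
Step 3: Hamming bound ⌊q^n / V_q(n,t)⌋ = ⌊3125/21⌋ = 148.
Step 4: Compare |C| = 94 to 148: satisfied.
The claimed |C| lies below the Hamming bound.


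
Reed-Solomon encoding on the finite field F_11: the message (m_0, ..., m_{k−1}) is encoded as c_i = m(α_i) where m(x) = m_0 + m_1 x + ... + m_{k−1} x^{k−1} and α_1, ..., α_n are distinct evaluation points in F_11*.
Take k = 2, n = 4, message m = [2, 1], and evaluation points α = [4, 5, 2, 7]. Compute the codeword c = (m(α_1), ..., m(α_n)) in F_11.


c = [6, 7, 4, 9]

Message polynomial: m(x) = 2 + 1·x (mod 11).
For each evaluation point α_i, compute m(α_i) mod 11:
  α_1 = 4: Horner steps 1 → 6, so m(4) = 6.
  α_2 = 5: Horner steps 1 → 7, so m(5) = 7.
  α_3 = 2: Horner steps 1 → 4, so m(2) = 4.
  α_4 = 7: Horner steps 1 → 9, so m(7) = 9.
Codeword c = [6, 7, 4, 9] ∈ F_11^4.


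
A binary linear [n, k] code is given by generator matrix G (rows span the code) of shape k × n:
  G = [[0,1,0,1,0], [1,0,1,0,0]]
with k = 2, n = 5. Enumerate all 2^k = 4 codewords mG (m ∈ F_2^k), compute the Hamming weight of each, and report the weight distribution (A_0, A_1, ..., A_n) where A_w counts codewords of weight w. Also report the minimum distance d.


Weight distribution: A_0 = 1, A_2 = 2, A_4 = 1. Minimum distance d = 2.

Enumerate all 2^2 = 4 messages m ∈ F_2^2.
For each, compute codeword c = mG in F_2^5, then tally its weight.
  m = 00 → c = 00000, weight = 0.
  m = 10 → c = 01010, weight = 2.
  m = 01 → c = 10100, weight = 2.
  m = 11 → c = 11110, weight = 4.
Tally weights:
  weight 0: 1 codewords.
  weight 2: 2 codewords.
  weight 4: 1 codewords.
Minimum distance d = smallest w > 0 with A_w > 0 = 2.
Sanity: Σ A_w = 4 = 2^2 = 4 ✓.


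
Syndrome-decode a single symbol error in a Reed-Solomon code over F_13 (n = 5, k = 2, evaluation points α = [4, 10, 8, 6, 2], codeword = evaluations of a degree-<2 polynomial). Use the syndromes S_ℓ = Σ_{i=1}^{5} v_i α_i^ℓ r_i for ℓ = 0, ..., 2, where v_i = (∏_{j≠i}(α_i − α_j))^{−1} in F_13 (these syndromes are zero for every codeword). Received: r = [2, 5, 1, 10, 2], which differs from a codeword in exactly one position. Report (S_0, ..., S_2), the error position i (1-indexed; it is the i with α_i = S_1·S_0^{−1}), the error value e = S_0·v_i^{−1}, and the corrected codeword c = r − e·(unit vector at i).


S = (6, 11, 5), error at position 1, error magnitude e = 9, c = [6, 5, 1, 10, 2].

Step 1: column multipliers v_i = (∏_{j≠i}(α_i − α_j))^{−1} mod 13.
  i = 1 (α = 4): (4−10)(4−8)(4−6)(4−2) = (−6)·(−4)·(−2)·2 = −96 ≡ 8, so v_1 = 8^{−1} = 5 (mod 13).
  i = 2 (α = 10): (10−4)(10−8)(10−6)(10−2) = 6·2·4·8 = 384 ≡ 7, so v_2 = 7^{−1} = 2 (mod 13).
  i = 3 (α = 8): (8−4)(8−10)(8−6)(8−2) = 4·(−2)·2·6 = −96 ≡ 8, so v_3 = 8^{−1} = 5 (mod 13).
  i = 4 (α = 6): (6−4)(6−10)(6−8)(6−2) = 2·(−4)·(−2)·4 = 64 ≡ 12, so v_4 = 12^{−1} = 12 (mod 13).
  i = 5 (α = 2): (2−4)(2−10)(2−8)(2−6) = (−2)·(−8)·(−6)·(−4) = 384 ≡ 7, so v_5 = 7^{−1} = 2 (mod 13).
  v = [5, 2, 5, 12, 2].
Step 2: syndromes of r = [2, 5, 1, 10, 2] (all sums mod 13).
  S_0 = Σ v_i r_i = 5·2 + 2·5 + 5·1 + 12·10 + 2·2 = 149 ≡ 6.
  S_1 = Σ v_i α_i r_i = 5·4·2 + 2·10·5 + 5·8·1 + 12·6·10 + 2·2·2 = 908 ≡ 11.
  α_i^2 mod 13 = [3, 9, 12, 10, 4].
  S_2 = Σ v_i α_i^2 r_i = 5·3·2 + 2·9·5 + 5·12·1 + 12·10·10 + 2·4·2 = 1396 ≡ 5.
  S = (6, 11, 5) ≠ 0, so r is not a codeword (an error is present).
Step 3: locate the error. For a single error e at position i, S_ℓ = v_i·e·α_i^ℓ, so α_err = S_1/S_0.
  S_0^{−1} = 6^{−1} = 11 (mod 13), so α_err = 11·11 = 121 ≡ 4 = α_1. Error position i = 1.
  Consistency check: S_2/S_1 = 5·6 = 30 ≡ 4 = α_err ✓ (single-error assumption holds).
Step 4: error magnitude e = S_0/v_1 = S_0·∏_{j≠1}(α_1 − α_j) = 6·8 = 48 ≡ 9 (mod 13).
Step 5: correct position 1: c_1 = r_1 − e = 2 − 9 ≡ 6 (mod 13). Hence c = [6, 5, 1, 10, 2].
  Check: interpolating c through the α_i gives m(x) = 11 + 2·x (degree < 2) with m(α_i) = c_i for every i, so c is indeed a codeword.


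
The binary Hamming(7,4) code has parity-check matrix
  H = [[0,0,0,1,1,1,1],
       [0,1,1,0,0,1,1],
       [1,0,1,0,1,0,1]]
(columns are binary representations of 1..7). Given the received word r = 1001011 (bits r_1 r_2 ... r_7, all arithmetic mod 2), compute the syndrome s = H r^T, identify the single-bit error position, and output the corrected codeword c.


s = (1, 0, 0)^T, error position = 4, corrected codeword c = 1000011

Compute s = H r^T mod 2 one row at a time:
  s_1 = 1 + 0 + 1 + 1 = 3 ≡ 1 (mod 2).
  s_2 = 0 + 0 + 1 + 1 = 2 ≡ 0 (mod 2).
  s_3 = 1 + 0 + 0 + 1 = 2 ≡ 0 (mod 2).
s = (1, 0, 0)^T — this equals column 4 of H (binary 100), so error is at position 4.
Correct: flip bit 4 of r = 1001011 to get c = 1000011.


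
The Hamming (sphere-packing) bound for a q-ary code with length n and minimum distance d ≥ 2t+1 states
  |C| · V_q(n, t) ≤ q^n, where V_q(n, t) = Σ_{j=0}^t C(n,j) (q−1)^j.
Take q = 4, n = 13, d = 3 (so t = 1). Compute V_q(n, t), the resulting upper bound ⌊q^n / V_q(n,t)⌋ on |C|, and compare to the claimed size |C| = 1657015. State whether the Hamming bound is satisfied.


V_q(n, t) = 40, q^n = 67108864, Hamming bound = 1677721, |C| = 1657015 ≤ bound (satisfied).

Step 1: Compute V_q(n, t) = Σ_{j=0}^1 C(n, j) (q−1)^j.
  j = 0: C(13,0)·(3)^0 = 1·1 = 1.
  j = 1: C(13,1)·(3)^1 = 13·3 = 39.
  V_q(n, t) = 1 + 39 = 40.
Step 2: q^n = 4^13 = 67108864.
Step 3: Hamming bound ⌊q^n / V_q(n,t)⌋ = ⌊67108864/40⌋ = 1677721.
Step 4: Compare |C| = 1657015 to 1677721: satisfied.
The claimed |C| lies below the Hamming bound.


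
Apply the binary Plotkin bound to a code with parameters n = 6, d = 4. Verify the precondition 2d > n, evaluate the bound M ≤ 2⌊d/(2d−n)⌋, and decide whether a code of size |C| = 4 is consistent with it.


Plotkin bound M ≤ 4; given |C| = 4 ≤ bound (satisfied).

Check applicability: 2d = 8, n = 6.
2d − n = 2 > 0, so Plotkin applies.
Compute d/(2d−n) = 4/2 ≈ 2.0000.
⌊d/(2d−n)⌋ = 2.
Plotkin bound: M ≤ 2·2 = 4.
Given |C| = 4, check: satisfied.
This |C| is at the Plotkin bound.


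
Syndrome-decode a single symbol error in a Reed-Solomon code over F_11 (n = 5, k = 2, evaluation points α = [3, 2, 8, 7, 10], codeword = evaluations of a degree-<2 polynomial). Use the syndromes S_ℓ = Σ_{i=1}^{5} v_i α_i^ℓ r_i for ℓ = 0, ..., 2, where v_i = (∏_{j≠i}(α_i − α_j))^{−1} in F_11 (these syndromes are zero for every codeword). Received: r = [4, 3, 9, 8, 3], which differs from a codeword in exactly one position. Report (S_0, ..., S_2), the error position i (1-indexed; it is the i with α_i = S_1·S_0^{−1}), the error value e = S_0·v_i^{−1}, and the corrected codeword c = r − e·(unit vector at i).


S = (6, 5, 6), error at position 5, error magnitude e = 3, c = [4, 3, 9, 8, 0].

Step 1: column multipliers v_i = (∏_{j≠i}(α_i − α_j))^{−1} mod 11.
  i = 1 (α = 3): (3−2)(3−8)(3−7)(3−10) = 1·(−5)·(−4)·(−7) = −140 ≡ 3, so v_1 = 3^{−1} = 4 (mod 11).
  i = 2 (α = 2): (2−3)(2−8)(2−7)(2−10) = (−1)·(−6)·(−5)·(−8) = 240 ≡ 9, so v_2 = 9^{−1} = 5 (mod 11).
  i = 3 (α = 8): (8−3)(8−2)(8−7)(8−10) = 5·6·1·(−2) = −60 ≡ 6, so v_3 = 6^{−1} = 2 (mod 11).
  i = 4 (α = 7): (7−3)(7−2)(7−8)(7−10) = 4·5·(−1)·(−3) = 60 ≡ 5, so v_4 = 5^{−1} = 9 (mod 11).
  i = 5 (α = 10): (10−3)(10−2)(10−8)(10−7) = 7·8·2·3 = 336 ≡ 6, so v_5 = 6^{−1} = 2 (mod 11).
  v = [4, 5, 2, 9, 2].
Step 2: syndromes of r = [4, 3, 9, 8, 3] (all sums mod 11).
  S_0 = Σ v_i r_i = 4·4 + 5·3 + 2·9 + 9·8 + 2·3 = 127 ≡ 6.
  S_1 = Σ v_i α_i r_i = 4·3·4 + 5·2·3 + 2·8·9 + 9·7·8 + 2·10·3 = 786 ≡ 5.
  α_i^2 mod 11 = [9, 4, 9, 5, 1].
  S_2 = Σ v_i α_i^2 r_i = 4·9·4 + 5·4·3 + 2·9·9 + 9·5·8 + 2·1·3 = 732 ≡ 6.
  S = (6, 5, 6) ≠ 0, so r is not a codeword (an error is present).
Step 3: locate the error. For a single error e at position i, S_ℓ = v_i·e·α_i^ℓ, so α_err = S_1/S_0.
  S_0^{−1} = 6^{−1} = 2 (mod 11), so α_err = 5·2 = 10 ≡ 10 = α_5. Error position i = 5.
  Consistency check: S_2/S_1 = 6·9 = 54 ≡ 10 = α_err ✓ (single-error assumption holds).
Step 4: error magnitude e = S_0/v_5 = S_0·∏_{j≠5}(α_5 − α_j) = 6·6 = 36 ≡ 3 (mod 11).
Step 5: correct position 5: c_5 = r_5 − e = 3 − 3 ≡ 0 (mod 11). Hence c = [4, 3, 9, 8, 0].
  Check: interpolating c through the α_i gives m(x) = 1 + 1·x (degree < 2) with m(α_i) = c_i for every i, so c is indeed a codeword.


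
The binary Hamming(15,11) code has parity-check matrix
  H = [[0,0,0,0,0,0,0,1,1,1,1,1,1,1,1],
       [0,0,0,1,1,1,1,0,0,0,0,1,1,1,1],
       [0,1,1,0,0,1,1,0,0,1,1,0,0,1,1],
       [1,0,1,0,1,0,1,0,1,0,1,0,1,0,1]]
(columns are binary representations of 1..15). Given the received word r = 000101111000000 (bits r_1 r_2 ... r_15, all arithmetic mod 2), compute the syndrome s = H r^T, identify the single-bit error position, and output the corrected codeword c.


s = (0, 1, 0, 0)^T, error position = 4, corrected codeword c = 000001111000000

Compute s = H r^T mod 2 one row at a time:
  s_1 = 1 + 1 + 0 + 0 + 0 + 0 + 0 + 0 = 2 ≡ 0 (mod 2).
  s_2 = 1 + 0 + 1 + 1 + 0 + 0 + 0 + 0 = 3 ≡ 1 (mod 2).
  s_3 = 0 + 0 + 1 + 1 + 0 + 0 + 0 + 0 = 2 ≡ 0 (mod 2).
  s_4 = 0 + 0 + 0 + 1 + 1 + 0 + 0 + 0 = 2 ≡ 0 (mod 2).
s = (0, 1, 0, 0)^T — this equals column 4 of H (binary 0100), so error is at position 4.
Correct: flip bit 4 of r = 000101111000000 to get c = 000001111000000.


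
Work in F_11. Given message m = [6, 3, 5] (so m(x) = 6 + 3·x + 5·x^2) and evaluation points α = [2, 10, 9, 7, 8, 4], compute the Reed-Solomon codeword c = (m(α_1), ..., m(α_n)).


c = [10, 8, 9, 8, 9, 10]

Message polynomial: m(x) = 6 + 3·x + 5·x^2 (mod 11).
For each evaluation point α_i, compute m(α_i) mod 11:
  α_1 = 2: Horner steps 5 → 2 → 10, so m(2) = 10.
  α_2 = 10: Horner steps 5 → 9 → 8, so m(10) = 8.
  α_3 = 9: Horner steps 5 → 4 → 9, so m(9) = 9.
  α_4 = 7: Horner steps 5 → 5 → 8, so m(7) = 8.
  α_5 = 8: Horner steps 5 → 10 → 9, so m(8) = 9.
  α_6 = 4: Horner steps 5 → 1 → 10, so m(4) = 10.
Codeword c = [10, 8, 9, 8, 9, 10] ∈ F_11^6.


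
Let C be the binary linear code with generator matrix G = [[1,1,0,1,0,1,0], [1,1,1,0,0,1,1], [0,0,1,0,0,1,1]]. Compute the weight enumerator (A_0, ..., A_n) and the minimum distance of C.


Weight distribution: A_0 = 1, A_2 = 2, A_3 = 2, A_4 = 1, A_5 = 2. Minimum distance d = 2.

Enumerate all 2^3 = 8 messages m ∈ F_2^3.
For each, compute codeword c = mG in F_2^7, then tally its weight.
  m = 000 → c = 0000000, weight = 0.
  m = 100 → c = 1101010, weight = 4.
  m = 010 → c = 1110011, weight = 5.
  m = 110 → c = 0011001, weight = 3.
  m = 001 → c = 0010011, weight = 3.
  m = 101 → c = 1111001, weight = 5.
  m = 011 → c = 1100000, weight = 2.
  m = 111 → c = 0001010, weight = 2.
Tally weights:
  weight 0: 1 codewords.
  weight 2: 2 codewords.
  weight 3: 2 codewords.
  weight 4: 1 codewords.
  weight 5: 2 codewords.
Minimum distance d = smallest w > 0 with A_w > 0 = 2.
Sanity: Σ A_w = 8 = 2^3 = 8 ✓.


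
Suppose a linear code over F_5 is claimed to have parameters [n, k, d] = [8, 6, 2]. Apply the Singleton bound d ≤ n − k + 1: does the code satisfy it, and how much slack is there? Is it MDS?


Singleton RHS = n − k + 1 = 3, slack = 1, bound satisfied, not MDS.

Singleton bound: d ≤ n − k + 1.
Here n = 8, k = 6, so n − k + 1 = 3.
Given d = 2, check d ≤ 3: YES.
Slack = (n − k + 1) − d = 1.
The code is NOT MDS (slack = 1 > 0).
Description: the claimed parameters are [8, 6, 2]_5; such a code would be non-MDS.


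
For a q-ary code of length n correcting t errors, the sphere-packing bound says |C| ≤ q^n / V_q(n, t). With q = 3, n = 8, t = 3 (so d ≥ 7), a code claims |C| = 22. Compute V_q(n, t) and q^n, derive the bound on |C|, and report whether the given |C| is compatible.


V_q(n, t) = 577, q^n = 6561, Hamming bound = 11, |C| = 22 > bound (violated).

Step 1: Compute V_q(n, t) = Σ_{j=0}^3 C(n, j) (q−1)^j.
  j = 0: C(8,0)·(2)^0 = 1·1 = 1.
  j = 1: C(8,1)·(2)^1 = 8·2 = 16.
  j = 2: C(8,2)·(2)^2 = 28·4 = 112.
  j = 3: C(8,3)·(2)^3 = 56·8 = 448.
  V_q(n, t) = 1 + 16 + 112 + 448 = 577.
Step 2: q^n = 3^8 = 6561.
Step 3: Hamming bound ⌊q^n / V_q(n,t)⌋ = ⌊6561/577⌋ = 11.
Step 4: Compare |C| = 22 to 11: violated.
The claimed |C| lies above the Hamming bound, so no 3-ary code of length 8 with d ≥ 7 can have 22 codewords.


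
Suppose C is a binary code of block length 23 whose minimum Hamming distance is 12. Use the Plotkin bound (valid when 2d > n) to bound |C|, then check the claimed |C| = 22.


Plotkin bound M ≤ 24; given |C| = 22 ≤ bound (satisfied).

Check applicability: 2d = 24, n = 23.
2d − n = 1 > 0, so Plotkin applies.
Compute d/(2d−n) = 12/1 ≈ 12.0000.
⌊d/(2d−n)⌋ = 12.
Plotkin bound: M ≤ 2·12 = 24.
Given |C| = 22, check: satisfied.
This |C| is below the Plotkin bound.


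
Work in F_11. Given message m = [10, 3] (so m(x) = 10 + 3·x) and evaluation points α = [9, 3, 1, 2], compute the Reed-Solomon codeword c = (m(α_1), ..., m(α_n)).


c = [4, 8, 2, 5]

Message polynomial: m(x) = 10 + 3·x (mod 11).
For each evaluation point α_i, compute m(α_i) mod 11:
  α_1 = 9: Horner steps 3 → 4, so m(9) = 4.
  α_2 = 3: Horner steps 3 → 8, so m(3) = 8.
  α_3 = 1: Horner steps 3 → 2, so m(1) = 2.
  α_4 = 2: Horner steps 3 → 5, so m(2) = 5.
Codeword c = [4, 8, 2, 5] ∈ F_11^4.


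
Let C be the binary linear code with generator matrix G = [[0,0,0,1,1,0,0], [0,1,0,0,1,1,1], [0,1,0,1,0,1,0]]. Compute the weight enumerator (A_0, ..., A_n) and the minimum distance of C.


Weight distribution: A_0 = 1, A_1 = 1, A_2 = 1, A_3 = 3, A_4 = 2. Minimum distance d = 1.

Enumerate all 2^3 = 8 messages m ∈ F_2^3.
For each, compute codeword c = mG in F_2^7, then tally its weight.
  m = 000 → c = 0000000, weight = 0.
  m = 100 → c = 0001100, weight = 2.
  m = 010 → c = 0100111, weight = 4.
  m = 110 → c = 0101011, weight = 4.
  m = 001 → c = 0101010, weight = 3.
  m = 101 → c = 0100110, weight = 3.
  m = 011 → c = 0001101, weight = 3.
  m = 111 → c = 0000001, weight = 1.
Tally weights:
  weight 0: 1 codewords.
  weight 1: 1 codewords.
  weight 2: 1 codewords.
  weight 3: 3 codewords.
  weight 4: 2 codewords.
Minimum distance d = smallest w > 0 with A_w > 0 = 1.
Sanity: Σ A_w = 8 = 2^3 = 8 ✓.


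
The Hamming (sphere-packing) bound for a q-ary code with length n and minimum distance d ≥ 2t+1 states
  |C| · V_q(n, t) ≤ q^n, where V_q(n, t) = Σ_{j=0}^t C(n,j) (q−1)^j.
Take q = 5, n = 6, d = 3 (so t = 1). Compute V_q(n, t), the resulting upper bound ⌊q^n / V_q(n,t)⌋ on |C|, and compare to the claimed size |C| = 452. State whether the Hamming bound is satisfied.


V_q(n, t) = 25, q^n = 15625, Hamming bound = 625, |C| = 452 ≤ bound (satisfied).

Step 1: Compute V_q(n, t) = Σ_{j=0}^1 C(n, j) (q−1)^j.
  j = 0: C(6,0)·(4)^0 = 1·1 = 1.
  j = 1: C(6,1)·(4)^1 = 6·4 = 24.
  V_q(n, t) = 1 + 24 = 25.
Step 2: q^n = 5^6 = 15625.
Step 3: Hamming bound ⌊q^n / V_q(n,t)⌋ = ⌊15625/25⌋ = 625.
Step 4: Compare |C| = 452 to 625: satisfied.
The claimed |C| lies below the Hamming bound.


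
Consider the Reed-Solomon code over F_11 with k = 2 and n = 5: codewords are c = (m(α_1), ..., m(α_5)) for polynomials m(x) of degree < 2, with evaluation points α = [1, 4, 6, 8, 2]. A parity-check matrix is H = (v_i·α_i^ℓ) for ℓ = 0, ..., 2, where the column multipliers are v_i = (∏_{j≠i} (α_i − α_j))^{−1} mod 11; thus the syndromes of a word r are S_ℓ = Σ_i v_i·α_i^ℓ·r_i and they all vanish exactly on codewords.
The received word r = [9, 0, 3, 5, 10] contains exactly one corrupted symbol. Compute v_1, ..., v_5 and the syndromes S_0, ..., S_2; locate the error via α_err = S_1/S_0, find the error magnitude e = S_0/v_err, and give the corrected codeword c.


S = (8, 10, 7), error at position 2, error magnitude e = 10, c = [9, 1, 3, 5, 10].

Step 1: column multipliers v_i = (∏_{j≠i}(α_i − α_j))^{−1} mod 11.
  i = 1 (α = 1): (1−4)(1−6)(1−8)(1−2) = (−3)·(−5)·(−7)·(−1) = 105 ≡ 6, so v_1 = 6^{−1} = 2 (mod 11).
  i = 2 (α = 4): (4−1)(4−6)(4−8)(4−2) = 3·(−2)·(−4)·2 = 48 ≡ 4, so v_2 = 4^{−1} = 3 (mod 11).
  i = 3 (α = 6): (6−1)(6−4)(6−8)(6−2) = 5·2·(−2)·4 = −80 ≡ 8, so v_3 = 8^{−1} = 7 (mod 11).
  i = 4 (α = 8): (8−1)(8−4)(8−6)(8−2) = 7·4·2·6 = 336 ≡ 6, so v_4 = 6^{−1} = 2 (mod 11).
  i = 5 (α = 2): (2−1)(2−4)(2−6)(2−8) = 1·(−2)·(−4)·(−6) = −48 ≡ 7, so v_5 = 7^{−1} = 8 (mod 11).
  v = [2, 3, 7, 2, 8].
Step 2: syndromes of r = [9, 0, 3, 5, 10] (all sums mod 11).
  S_0 = Σ v_i r_i = 2·9 + 3·0 + 7·3 + 2·5 + 8·10 = 129 ≡ 8.
  S_1 = Σ v_i α_i r_i = 2·1·9 + 3·4·0 + 7·6·3 + 2·8·5 + 8·2·10 = 384 ≡ 10.
  α_i^2 mod 11 = [1, 5, 3, 9, 4].
  S_2 = Σ v_i α_i^2 r_i = 2·1·9 + 3·5·0 + 7·3·3 + 2·9·5 + 8·4·10 = 491 ≡ 7.
  S = (8, 10, 7) ≠ 0, so r is not a codeword (an error is present).
Step 3: locate the error. For a single error e at position i, S_ℓ = v_i·e·α_i^ℓ, so α_err = S_1/S_0.
  S_0^{−1} = 8^{−1} = 7 (mod 11), so α_err = 10·7 = 70 ≡ 4 = α_2. Error position i = 2.
  Consistency check: S_2/S_1 = 7·10 = 70 ≡ 4 = α_err ✓ (single-error assumption holds).
Step 4: error magnitude e = S_0/v_2 = S_0·∏_{j≠2}(α_2 − α_j) = 8·4 = 32 ≡ 10 (mod 11).
Step 5: correct position 2: c_2 = r_2 − e = 0 − 10 ≡ 1 (mod 11). Hence c = [9, 1, 3, 5, 10].
  Check: interpolating c through the α_i gives m(x) = 8 + 1·x (degree < 2) with m(α_i) = c_i for every i, so c is indeed a codeword.


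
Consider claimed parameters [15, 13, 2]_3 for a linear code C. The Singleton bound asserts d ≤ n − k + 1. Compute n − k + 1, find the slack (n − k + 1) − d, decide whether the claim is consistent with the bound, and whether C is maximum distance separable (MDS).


Singleton RHS = n − k + 1 = 3, slack = 1, bound satisfied, not MDS.

Singleton bound: d ≤ n − k + 1.
Here n = 15, k = 13, so n − k + 1 = 3.
Given d = 2, check d ≤ 3: YES.
Slack = (n − k + 1) − d = 1.
The code is NOT MDS (slack = 1 > 0).
Description: the claimed parameters are [15, 13, 2]_3; such a code would be non-MDS.


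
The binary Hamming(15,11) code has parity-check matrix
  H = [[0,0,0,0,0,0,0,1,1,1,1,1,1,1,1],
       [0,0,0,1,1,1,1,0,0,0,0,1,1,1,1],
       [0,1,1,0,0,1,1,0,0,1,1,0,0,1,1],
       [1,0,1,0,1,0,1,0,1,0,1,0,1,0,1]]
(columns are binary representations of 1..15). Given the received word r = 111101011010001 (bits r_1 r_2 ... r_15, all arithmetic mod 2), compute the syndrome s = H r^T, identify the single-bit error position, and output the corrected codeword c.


s = (0, 1, 1, 1)^T, error position = 7, corrected codeword c = 111101111010001

Compute s = H r^T mod 2 one row at a time:
  s_1 = 1 + 1 + 0 + 1 + 0 + 0 + 0 + 1 = 4 ≡ 0 (mod 2).
  s_2 = 1 + 0 + 1 + 0 + 0 + 0 + 0 + 1 = 3 ≡ 1 (mod 2).
  s_3 = 1 + 1 + 1 + 0 + 0 + 1 + 0 + 1 = 5 ≡ 1 (mod 2).
  s_4 = 1 + 1 + 0 + 0 + 1 + 1 + 0 + 1 = 5 ≡ 1 (mod 2).
s = (0, 1, 1, 1)^T — this equals column 7 of H (binary 0111), so error is at position 7.
Correct: flip bit 7 of r = 111101011010001 to get c = 111101111010001.


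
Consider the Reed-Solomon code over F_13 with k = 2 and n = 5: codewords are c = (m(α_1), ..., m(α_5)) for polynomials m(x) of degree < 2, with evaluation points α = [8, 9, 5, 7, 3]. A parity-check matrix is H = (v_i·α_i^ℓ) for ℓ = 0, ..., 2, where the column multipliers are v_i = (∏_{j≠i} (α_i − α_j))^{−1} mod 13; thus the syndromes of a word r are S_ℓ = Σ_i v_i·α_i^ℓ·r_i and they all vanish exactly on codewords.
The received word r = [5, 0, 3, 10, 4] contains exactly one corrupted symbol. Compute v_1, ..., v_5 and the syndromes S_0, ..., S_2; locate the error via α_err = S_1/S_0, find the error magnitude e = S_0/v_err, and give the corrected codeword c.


S = (12, 8, 1), error at position 3, error magnitude e = 9, c = [5, 0, 7, 10, 4].

Step 1: column multipliers v_i = (∏_{j≠i}(α_i − α_j))^{−1} mod 13.
  i = 1 (α = 8): (8−9)(8−5)(8−7)(8−3) = (−1)·3·1·5 = −15 ≡ 11, so v_1 = 11^{−1} = 6 (mod 13).
  i = 2 (α = 9): (9−8)(9−5)(9−7)(9−3) = 1·4·2·6 = 48 ≡ 9, so v_2 = 9^{−1} = 3 (mod 13).
  i = 3 (α = 5): (5−8)(5−9)(5−7)(5−3) = (−3)·(−4)·(−2)·2 = −48 ≡ 4, so v_3 = 4^{−1} = 10 (mod 13).
  i = 4 (α = 7): (7−8)(7−9)(7−5)(7−3) = (−1)·(−2)·2·4 = 16 ≡ 3, so v_4 = 3^{−1} = 9 (mod 13).
  i = 5 (α = 3): (3−8)(3−9)(3−5)(3−7) = (−5)·(−6)·(−2)·(−4) = 240 ≡ 6, so v_5 = 6^{−1} = 11 (mod 13).
  v = [6, 3, 10, 9, 11].
Step 2: syndromes of r = [5, 0, 3, 10, 4] (all sums mod 13).
  S_0 = Σ v_i r_i = 6·5 + 3·0 + 10·3 + 9·10 + 11·4 = 194 ≡ 12.
  S_1 = Σ v_i α_i r_i = 6·8·5 + 3·9·0 + 10·5·3 + 9·7·10 + 11·3·4 = 1152 ≡ 8.
  α_i^2 mod 13 = [12, 3, 12, 10, 9].
  S_2 = Σ v_i α_i^2 r_i = 6·12·5 + 3·3·0 + 10·12·3 + 9·10·10 + 11·9·4 = 2016 ≡ 1.
  S = (12, 8, 1) ≠ 0, so r is not a codeword (an error is present).
Step 3: locate the error. For a single error e at position i, S_ℓ = v_i·e·α_i^ℓ, so α_err = S_1/S_0.
  S_0^{−1} = 12^{−1} = 12 (mod 13), so α_err = 8·12 = 96 ≡ 5 = α_3. Error position i = 3.
  Consistency check: S_2/S_1 = 1·5 = 5 ≡ 5 = α_err ✓ (single-error assumption holds).
Step 4: error magnitude e = S_0/v_3 = S_0·∏_{j≠3}(α_3 − α_j) = 12·4 = 48 ≡ 9 (mod 13).
Step 5: correct position 3: c_3 = r_3 − e = 3 − 9 ≡ 7 (mod 13). Hence c = [5, 0, 7, 10, 4].
  Check: interpolating c through the α_i gives m(x) = 6 + 8·x (degree < 2) with m(α_i) = c_i for every i, so c is indeed a codeword.
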